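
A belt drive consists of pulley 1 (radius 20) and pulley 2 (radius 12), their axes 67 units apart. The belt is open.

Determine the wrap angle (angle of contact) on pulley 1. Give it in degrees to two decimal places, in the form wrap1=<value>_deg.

open belt: β = asin((r2−r1)/C) = asin(-8/67) = -6.8576°
wrap1 = π − 2β = 193.7153°
wrap2 = π + 2β = 166.2847°

wrap1=193.72_deg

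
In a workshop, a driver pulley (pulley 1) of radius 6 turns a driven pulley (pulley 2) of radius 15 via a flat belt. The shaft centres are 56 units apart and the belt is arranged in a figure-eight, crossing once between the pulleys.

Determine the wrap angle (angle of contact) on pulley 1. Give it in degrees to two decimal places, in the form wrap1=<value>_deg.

crossed belt: β = asin((r1+r2)/C) = asin(21/56) = 22.0243°
wrap1 = wrap2 = π + 2β = 224.0486°

wrap1=224.05_deg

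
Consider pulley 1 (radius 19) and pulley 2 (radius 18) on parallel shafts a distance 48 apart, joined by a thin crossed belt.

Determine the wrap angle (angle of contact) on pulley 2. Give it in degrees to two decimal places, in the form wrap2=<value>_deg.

crossed belt: β = asin((r1+r2)/C) = asin(37/48) = 50.4288°
wrap1 = wrap2 = π + 2β = 280.8576°

wrap2=280.86_deg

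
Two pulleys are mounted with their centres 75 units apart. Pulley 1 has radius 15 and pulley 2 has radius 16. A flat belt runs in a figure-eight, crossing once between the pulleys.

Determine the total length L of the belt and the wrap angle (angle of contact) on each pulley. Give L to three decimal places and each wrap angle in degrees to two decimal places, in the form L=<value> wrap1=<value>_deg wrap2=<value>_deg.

L=260.395 wrap1=228.83_deg wrap2=228.83_deg

crossed belt: β = asin((r1+r2)/C) = asin(31/75) = 24.4144°
wrap1 = wrap2 = π + 2β = 228.8288°
tangent length = C·cosβ = 68.2935
L = (r1+r2)·wrap + 2·C·cosβ = 31·3.9938 + 2·68.2935 = 260.3953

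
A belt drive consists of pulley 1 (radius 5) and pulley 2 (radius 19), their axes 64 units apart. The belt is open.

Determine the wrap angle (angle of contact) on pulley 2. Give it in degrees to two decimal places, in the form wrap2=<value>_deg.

open belt: β = asin((r2−r1)/C) = asin(14/64) = 12.6356°
wrap1 = π − 2β = 154.7287°
wrap2 = π + 2β = 205.2713°

wrap2=205.27_deg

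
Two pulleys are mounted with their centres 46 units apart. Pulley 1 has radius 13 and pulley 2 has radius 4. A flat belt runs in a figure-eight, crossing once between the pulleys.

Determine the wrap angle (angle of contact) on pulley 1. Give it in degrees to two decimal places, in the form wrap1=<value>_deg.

wrap1=223.38_deg

crossed belt: β = asin((r1+r2)/C) = asin(17/46) = 21.6888°
wrap1 = wrap2 = π + 2β = 223.3776°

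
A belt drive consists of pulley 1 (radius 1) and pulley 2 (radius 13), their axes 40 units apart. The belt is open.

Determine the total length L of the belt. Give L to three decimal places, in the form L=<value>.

L=127.610

open belt: β = asin((r2−r1)/C) = asin(12/40) = 17.4576°
wrap1 = π − 2β = 145.0848°
wrap2 = π + 2β = 214.9152°
tangent length = C·cosβ = 38.1576
L = r1·wrap1 + r2·wrap2 + 2·C·cosβ = 1·2.5322 + 13·3.7510 + 2·38.1576 = 127.6101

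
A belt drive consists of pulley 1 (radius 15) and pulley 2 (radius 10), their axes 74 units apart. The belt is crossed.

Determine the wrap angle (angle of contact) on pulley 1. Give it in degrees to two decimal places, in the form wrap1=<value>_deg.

wrap1=219.49_deg

crossed belt: β = asin((r1+r2)/C) = asin(25/74) = 19.7452°
wrap1 = wrap2 = π + 2β = 219.4904°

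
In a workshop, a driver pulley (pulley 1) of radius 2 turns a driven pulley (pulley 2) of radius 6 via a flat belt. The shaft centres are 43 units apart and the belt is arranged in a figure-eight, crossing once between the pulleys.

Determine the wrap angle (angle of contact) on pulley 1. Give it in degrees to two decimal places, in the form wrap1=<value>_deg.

crossed belt: β = asin((r1+r2)/C) = asin(8/43) = 10.7222°
wrap1 = wrap2 = π + 2β = 201.4443°

wrap1=201.44_deg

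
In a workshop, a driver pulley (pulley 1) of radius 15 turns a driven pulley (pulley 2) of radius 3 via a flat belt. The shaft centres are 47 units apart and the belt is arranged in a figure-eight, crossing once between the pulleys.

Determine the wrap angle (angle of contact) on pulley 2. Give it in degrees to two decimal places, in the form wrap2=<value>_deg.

crossed belt: β = asin((r1+r2)/C) = asin(18/47) = 22.5183°
wrap1 = wrap2 = π + 2β = 225.0366°

wrap2=225.04_deg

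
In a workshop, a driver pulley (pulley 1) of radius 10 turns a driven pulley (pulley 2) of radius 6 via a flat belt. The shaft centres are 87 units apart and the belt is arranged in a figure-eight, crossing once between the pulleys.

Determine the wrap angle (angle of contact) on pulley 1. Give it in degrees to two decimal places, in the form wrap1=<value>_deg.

wrap1=201.19_deg

crossed belt: β = asin((r1+r2)/C) = asin(16/87) = 10.5975°
wrap1 = wrap2 = π + 2β = 201.1950°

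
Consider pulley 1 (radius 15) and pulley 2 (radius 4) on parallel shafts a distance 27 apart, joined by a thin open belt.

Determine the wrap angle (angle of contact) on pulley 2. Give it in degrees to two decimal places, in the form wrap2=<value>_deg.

open belt: β = asin((r2−r1)/C) = asin(-11/27) = -24.0421°
wrap1 = π − 2β = 228.0842°
wrap2 = π + 2β = 131.9158°

wrap2=131.92_deg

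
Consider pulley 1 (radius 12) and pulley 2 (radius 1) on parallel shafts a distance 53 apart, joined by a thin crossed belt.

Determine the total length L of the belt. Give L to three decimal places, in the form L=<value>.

L=150.046

crossed belt: β = asin((r1+r2)/C) = asin(13/53) = 14.1986°
wrap1 = wrap2 = π + 2β = 208.3971°
tangent length = C·cosβ = 51.3809
L = (r1+r2)·wrap + 2·C·cosβ = 13·3.6372 + 2·51.3809 = 150.0457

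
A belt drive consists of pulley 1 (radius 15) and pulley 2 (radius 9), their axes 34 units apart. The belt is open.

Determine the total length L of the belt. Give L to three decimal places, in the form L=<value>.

open belt: β = asin((r2−r1)/C) = asin(-6/34) = -10.1642°
wrap1 = π − 2β = 200.3285°
wrap2 = π + 2β = 159.6715°
tangent length = C·cosβ = 33.4664
L = r1·wrap1 + r2·wrap2 + 2·C·cosβ = 15·3.4964 + 9·2.7868 + 2·33.4664 = 144.4598

L=144.460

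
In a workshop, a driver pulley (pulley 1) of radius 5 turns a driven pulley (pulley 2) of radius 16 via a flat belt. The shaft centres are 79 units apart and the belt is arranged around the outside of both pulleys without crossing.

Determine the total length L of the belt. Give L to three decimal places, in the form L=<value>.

L=225.508

open belt: β = asin((r2−r1)/C) = asin(11/79) = 8.0039°
wrap1 = π − 2β = 163.9922°
wrap2 = π + 2β = 196.0078°
tangent length = C·cosβ = 78.2304
L = r1·wrap1 + r2·wrap2 + 2·C·cosβ = 5·2.8622 + 16·3.4210 + 2·78.2304 = 225.5076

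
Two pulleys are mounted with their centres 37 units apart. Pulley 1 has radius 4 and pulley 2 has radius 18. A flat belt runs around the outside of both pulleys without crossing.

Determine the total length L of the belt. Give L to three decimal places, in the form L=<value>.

open belt: β = asin((r2−r1)/C) = asin(14/37) = 22.2333°
wrap1 = π − 2β = 135.5335°
wrap2 = π + 2β = 224.4665°
tangent length = C·cosβ = 34.2491
L = r1·wrap1 + r2·wrap2 + 2·C·cosβ = 4·2.3655 + 18·3.9177 + 2·34.2491 = 148.4784

L=148.478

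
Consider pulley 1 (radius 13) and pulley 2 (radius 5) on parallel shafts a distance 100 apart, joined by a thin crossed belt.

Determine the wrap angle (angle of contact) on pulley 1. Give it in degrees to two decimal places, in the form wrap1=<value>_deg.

wrap1=200.74_deg

crossed belt: β = asin((r1+r2)/C) = asin(18/100) = 10.3698°
wrap1 = wrap2 = π + 2β = 200.7395°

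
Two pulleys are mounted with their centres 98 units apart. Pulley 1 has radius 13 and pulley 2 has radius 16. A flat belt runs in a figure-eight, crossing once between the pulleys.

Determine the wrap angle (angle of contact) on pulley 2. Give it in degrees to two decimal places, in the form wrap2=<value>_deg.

crossed belt: β = asin((r1+r2)/C) = asin(29/98) = 17.2126°
wrap1 = wrap2 = π + 2β = 214.4252°

wrap2=214.43_deg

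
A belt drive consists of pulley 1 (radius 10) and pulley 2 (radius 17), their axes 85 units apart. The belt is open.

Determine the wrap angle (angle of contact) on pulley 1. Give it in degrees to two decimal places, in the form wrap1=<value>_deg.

wrap1=170.55_deg

open belt: β = asin((r2−r1)/C) = asin(7/85) = 4.7238°
wrap1 = π − 2β = 170.5523°
wrap2 = π + 2β = 189.4477°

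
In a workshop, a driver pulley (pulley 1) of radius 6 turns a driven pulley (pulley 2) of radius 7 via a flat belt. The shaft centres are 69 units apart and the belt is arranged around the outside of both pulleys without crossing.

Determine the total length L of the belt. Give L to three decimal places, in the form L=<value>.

open belt: β = asin((r2−r1)/C) = asin(1/69) = 0.8304°
wrap1 = π − 2β = 178.3392°
wrap2 = π + 2β = 181.6608°
tangent length = C·cosβ = 68.9928
L = r1·wrap1 + r2·wrap2 + 2·C·cosβ = 6·3.1126 + 7·3.1706 + 2·68.9928 = 178.8552

L=178.855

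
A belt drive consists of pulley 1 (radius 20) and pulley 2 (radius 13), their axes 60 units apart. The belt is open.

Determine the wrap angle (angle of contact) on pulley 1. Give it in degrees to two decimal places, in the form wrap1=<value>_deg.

wrap1=193.40_deg

open belt: β = asin((r2−r1)/C) = asin(-7/60) = -6.6998°
wrap1 = π − 2β = 193.3995°
wrap2 = π + 2β = 166.6005°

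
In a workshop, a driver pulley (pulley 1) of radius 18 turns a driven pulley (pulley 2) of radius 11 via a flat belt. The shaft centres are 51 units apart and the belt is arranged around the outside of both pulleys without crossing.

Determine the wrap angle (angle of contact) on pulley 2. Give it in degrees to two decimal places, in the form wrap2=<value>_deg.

open belt: β = asin((r2−r1)/C) = asin(-7/51) = -7.8890°
wrap1 = π − 2β = 195.7781°
wrap2 = π + 2β = 164.2219°

wrap2=164.22_deg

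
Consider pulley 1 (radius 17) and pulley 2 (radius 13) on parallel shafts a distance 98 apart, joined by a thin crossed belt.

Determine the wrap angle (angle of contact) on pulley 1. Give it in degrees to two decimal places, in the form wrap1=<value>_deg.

crossed belt: β = asin((r1+r2)/C) = asin(30/98) = 17.8257°
wrap1 = wrap2 = π + 2β = 215.6514°

wrap1=215.65_deg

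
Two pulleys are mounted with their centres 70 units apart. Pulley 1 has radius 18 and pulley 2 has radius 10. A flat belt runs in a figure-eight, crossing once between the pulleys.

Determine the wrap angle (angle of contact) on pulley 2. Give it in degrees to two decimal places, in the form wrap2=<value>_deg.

wrap2=227.16_deg

crossed belt: β = asin((r1+r2)/C) = asin(28/70) = 23.5782°
wrap1 = wrap2 = π + 2β = 227.1564°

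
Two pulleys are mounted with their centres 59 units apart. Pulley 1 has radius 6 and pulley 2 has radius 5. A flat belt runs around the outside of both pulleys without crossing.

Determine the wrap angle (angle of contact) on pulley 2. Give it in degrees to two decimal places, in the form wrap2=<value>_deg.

open belt: β = asin((r2−r1)/C) = asin(-1/59) = -0.9712°
wrap1 = π − 2β = 181.9423°
wrap2 = π + 2β = 178.0577°

wrap2=178.06_deg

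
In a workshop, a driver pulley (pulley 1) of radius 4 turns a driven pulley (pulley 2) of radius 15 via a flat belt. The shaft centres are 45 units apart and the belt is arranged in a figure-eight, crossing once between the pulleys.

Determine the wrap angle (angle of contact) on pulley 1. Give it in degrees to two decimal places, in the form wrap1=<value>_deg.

wrap1=229.95_deg

crossed belt: β = asin((r1+r2)/C) = asin(19/45) = 24.9750°
wrap1 = wrap2 = π + 2β = 229.9499°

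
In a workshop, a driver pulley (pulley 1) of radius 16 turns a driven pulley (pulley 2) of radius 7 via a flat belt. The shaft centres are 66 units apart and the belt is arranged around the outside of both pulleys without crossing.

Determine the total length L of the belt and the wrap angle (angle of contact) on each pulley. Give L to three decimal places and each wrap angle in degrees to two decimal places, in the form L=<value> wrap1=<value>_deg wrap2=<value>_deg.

open belt: β = asin((r2−r1)/C) = asin(-9/66) = -7.8375°
wrap1 = π − 2β = 195.6750°
wrap2 = π + 2β = 164.3250°
tangent length = C·cosβ = 65.3835
L = r1·wrap1 + r2·wrap2 + 2·C·cosβ = 16·3.4152 + 7·2.8680 + 2·65.3835 = 205.4858

L=205.486 wrap1=195.67_deg wrap2=164.33_deg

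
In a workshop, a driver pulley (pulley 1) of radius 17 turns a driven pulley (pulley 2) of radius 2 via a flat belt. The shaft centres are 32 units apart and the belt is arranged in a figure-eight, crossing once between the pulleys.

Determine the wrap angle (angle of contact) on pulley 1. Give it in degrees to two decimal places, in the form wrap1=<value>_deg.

crossed belt: β = asin((r1+r2)/C) = asin(19/32) = 36.4236°
wrap1 = wrap2 = π + 2β = 252.8471°

wrap1=252.85_deg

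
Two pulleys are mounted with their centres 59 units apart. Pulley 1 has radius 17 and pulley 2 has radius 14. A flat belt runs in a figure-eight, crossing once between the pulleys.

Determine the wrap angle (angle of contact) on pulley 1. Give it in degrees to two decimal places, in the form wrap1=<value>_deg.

wrap1=243.39_deg

crossed belt: β = asin((r1+r2)/C) = asin(31/59) = 31.6968°
wrap1 = wrap2 = π + 2β = 243.3935°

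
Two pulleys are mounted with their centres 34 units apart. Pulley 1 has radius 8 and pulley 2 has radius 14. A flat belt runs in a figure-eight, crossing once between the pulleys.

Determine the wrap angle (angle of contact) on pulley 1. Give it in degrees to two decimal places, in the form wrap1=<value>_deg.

crossed belt: β = asin((r1+r2)/C) = asin(22/34) = 40.3202°
wrap1 = wrap2 = π + 2β = 260.6404°

wrap1=260.64_deg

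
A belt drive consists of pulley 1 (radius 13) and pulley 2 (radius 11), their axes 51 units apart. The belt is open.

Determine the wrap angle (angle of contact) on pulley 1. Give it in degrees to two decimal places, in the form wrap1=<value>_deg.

wrap1=184.49_deg

open belt: β = asin((r2−r1)/C) = asin(-2/51) = -2.2475°
wrap1 = π − 2β = 184.4949°
wrap2 = π + 2β = 175.5051°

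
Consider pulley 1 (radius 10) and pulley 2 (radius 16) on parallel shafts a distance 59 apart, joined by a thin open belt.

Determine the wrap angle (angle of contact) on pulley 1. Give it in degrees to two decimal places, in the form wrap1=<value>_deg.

wrap1=168.33_deg

open belt: β = asin((r2−r1)/C) = asin(6/59) = 5.8368°
wrap1 = π − 2β = 168.3264°
wrap2 = π + 2β = 191.6736°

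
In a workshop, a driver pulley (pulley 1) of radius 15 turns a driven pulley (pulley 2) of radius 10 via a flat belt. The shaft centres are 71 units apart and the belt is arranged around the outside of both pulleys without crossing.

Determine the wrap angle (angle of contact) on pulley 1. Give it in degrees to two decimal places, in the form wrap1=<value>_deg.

wrap1=188.08_deg

open belt: β = asin((r2−r1)/C) = asin(-5/71) = -4.0383°
wrap1 = π − 2β = 188.0765°
wrap2 = π + 2β = 171.9235°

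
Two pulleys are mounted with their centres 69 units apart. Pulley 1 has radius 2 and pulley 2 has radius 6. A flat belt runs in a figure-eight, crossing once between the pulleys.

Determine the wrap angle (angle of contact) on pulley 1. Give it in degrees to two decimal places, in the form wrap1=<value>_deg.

crossed belt: β = asin((r1+r2)/C) = asin(8/69) = 6.6580°
wrap1 = wrap2 = π + 2β = 193.3159°

wrap1=193.32_deg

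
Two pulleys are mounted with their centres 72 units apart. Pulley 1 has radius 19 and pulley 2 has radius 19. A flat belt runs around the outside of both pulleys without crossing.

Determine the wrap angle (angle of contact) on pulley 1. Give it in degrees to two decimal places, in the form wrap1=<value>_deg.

open belt: β = asin((r2−r1)/C) = asin(0/72) = 0.0000°
wrap1 = π − 2β = 180.0000°
wrap2 = π + 2β = 180.0000°

wrap1=180.00_deg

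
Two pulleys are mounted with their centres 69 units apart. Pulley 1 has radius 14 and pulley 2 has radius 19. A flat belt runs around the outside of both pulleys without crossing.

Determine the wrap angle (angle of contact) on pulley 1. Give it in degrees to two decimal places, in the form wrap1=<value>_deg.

open belt: β = asin((r2−r1)/C) = asin(5/69) = 4.1555°
wrap1 = π − 2β = 171.6890°
wrap2 = π + 2β = 188.3110°

wrap1=171.69_deg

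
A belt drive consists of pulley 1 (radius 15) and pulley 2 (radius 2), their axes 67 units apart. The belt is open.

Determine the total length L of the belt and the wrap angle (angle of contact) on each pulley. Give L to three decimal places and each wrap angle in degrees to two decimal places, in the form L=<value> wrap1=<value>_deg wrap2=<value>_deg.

open belt: β = asin((r2−r1)/C) = asin(-13/67) = -11.1881°
wrap1 = π − 2β = 202.3761°
wrap2 = π + 2β = 157.6239°
tangent length = C·cosβ = 65.7267
L = r1·wrap1 + r2·wrap2 + 2·C·cosβ = 15·3.5321 + 2·2.7511 + 2·65.7267 = 189.9375

L=189.937 wrap1=202.38_deg wrap2=157.62_deg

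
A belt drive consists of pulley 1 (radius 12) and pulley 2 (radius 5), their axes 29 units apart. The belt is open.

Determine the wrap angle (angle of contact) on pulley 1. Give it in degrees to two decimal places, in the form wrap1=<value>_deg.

wrap1=207.94_deg

open belt: β = asin((r2−r1)/C) = asin(-7/29) = -13.9680°
wrap1 = π − 2β = 207.9359°
wrap2 = π + 2β = 152.0641°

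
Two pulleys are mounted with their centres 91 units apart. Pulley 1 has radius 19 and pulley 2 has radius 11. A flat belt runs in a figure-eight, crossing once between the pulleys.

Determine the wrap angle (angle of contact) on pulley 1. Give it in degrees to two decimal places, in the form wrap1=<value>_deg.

crossed belt: β = asin((r1+r2)/C) = asin(30/91) = 19.2488°
wrap1 = wrap2 = π + 2β = 218.4975°

wrap1=218.50_deg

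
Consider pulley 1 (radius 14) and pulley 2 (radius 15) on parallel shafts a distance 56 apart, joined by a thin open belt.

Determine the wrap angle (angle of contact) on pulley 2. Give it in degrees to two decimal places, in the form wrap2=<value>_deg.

open belt: β = asin((r2−r1)/C) = asin(1/56) = 1.0232°
wrap1 = π − 2β = 177.9536°
wrap2 = π + 2β = 182.0464°

wrap2=182.05_deg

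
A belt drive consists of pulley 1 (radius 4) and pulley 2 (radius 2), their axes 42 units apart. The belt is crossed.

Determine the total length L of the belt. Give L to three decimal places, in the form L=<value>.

crossed belt: β = asin((r1+r2)/C) = asin(6/42) = 8.2132°
wrap1 = wrap2 = π + 2β = 196.4264°
tangent length = C·cosβ = 41.5692
L = (r1+r2)·wrap + 2·C·cosβ = 6·3.4283 + 2·41.5692 = 103.7082

L=103.708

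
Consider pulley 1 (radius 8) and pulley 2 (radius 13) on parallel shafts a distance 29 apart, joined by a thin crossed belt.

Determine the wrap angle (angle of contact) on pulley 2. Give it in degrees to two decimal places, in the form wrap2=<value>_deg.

wrap2=272.79_deg

crossed belt: β = asin((r1+r2)/C) = asin(21/29) = 46.3972°
wrap1 = wrap2 = π + 2β = 272.7944°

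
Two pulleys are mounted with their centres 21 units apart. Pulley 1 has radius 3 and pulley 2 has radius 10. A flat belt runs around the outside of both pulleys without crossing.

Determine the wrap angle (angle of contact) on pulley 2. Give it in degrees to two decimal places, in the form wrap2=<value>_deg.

open belt: β = asin((r2−r1)/C) = asin(7/21) = 19.4712°
wrap1 = π − 2β = 141.0576°
wrap2 = π + 2β = 218.9424°

wrap2=218.94_deg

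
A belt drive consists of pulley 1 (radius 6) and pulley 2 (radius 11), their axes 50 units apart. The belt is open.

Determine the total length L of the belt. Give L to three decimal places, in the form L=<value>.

L=153.907

open belt: β = asin((r2−r1)/C) = asin(5/50) = 5.7392°
wrap1 = π − 2β = 168.5217°
wrap2 = π + 2β = 191.4783°
tangent length = C·cosβ = 49.7494
L = r1·wrap1 + r2·wrap2 + 2·C·cosβ = 6·2.9413 + 11·3.3419 + 2·49.7494 = 153.9075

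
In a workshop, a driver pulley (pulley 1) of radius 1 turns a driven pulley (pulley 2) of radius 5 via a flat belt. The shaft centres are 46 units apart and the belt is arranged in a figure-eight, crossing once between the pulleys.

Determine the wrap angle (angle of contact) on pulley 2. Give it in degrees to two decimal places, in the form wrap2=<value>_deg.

wrap2=194.99_deg

crossed belt: β = asin((r1+r2)/C) = asin(6/46) = 7.4947°
wrap1 = wrap2 = π + 2β = 194.9894°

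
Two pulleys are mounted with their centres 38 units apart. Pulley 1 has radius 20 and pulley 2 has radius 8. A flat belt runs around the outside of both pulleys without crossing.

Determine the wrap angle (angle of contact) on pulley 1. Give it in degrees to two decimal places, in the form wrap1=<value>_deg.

wrap1=216.82_deg

open belt: β = asin((r2−r1)/C) = asin(-12/38) = -18.4085°
wrap1 = π − 2β = 216.8170°
wrap2 = π + 2β = 143.1830°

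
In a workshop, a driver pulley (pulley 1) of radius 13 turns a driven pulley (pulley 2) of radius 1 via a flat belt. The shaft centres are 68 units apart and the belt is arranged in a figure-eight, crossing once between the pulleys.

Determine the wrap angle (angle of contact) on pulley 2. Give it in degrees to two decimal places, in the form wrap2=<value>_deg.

crossed belt: β = asin((r1+r2)/C) = asin(14/68) = 11.8812°
wrap1 = wrap2 = π + 2β = 203.7623°

wrap2=203.76_deg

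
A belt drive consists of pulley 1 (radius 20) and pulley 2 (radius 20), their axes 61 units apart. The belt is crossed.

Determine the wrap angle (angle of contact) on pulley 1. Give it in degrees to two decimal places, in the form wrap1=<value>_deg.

crossed belt: β = asin((r1+r2)/C) = asin(40/61) = 40.9756°
wrap1 = wrap2 = π + 2β = 261.9512°

wrap1=261.95_deg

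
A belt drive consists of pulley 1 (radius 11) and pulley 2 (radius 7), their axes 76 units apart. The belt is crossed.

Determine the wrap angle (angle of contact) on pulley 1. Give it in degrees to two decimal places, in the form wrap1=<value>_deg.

wrap1=207.40_deg

crossed belt: β = asin((r1+r2)/C) = asin(18/76) = 13.7002°
wrap1 = wrap2 = π + 2β = 207.4005°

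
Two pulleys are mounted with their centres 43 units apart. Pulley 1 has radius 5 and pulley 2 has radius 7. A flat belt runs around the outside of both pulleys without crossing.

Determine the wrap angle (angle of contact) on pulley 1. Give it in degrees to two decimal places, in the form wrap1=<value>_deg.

open belt: β = asin((r2−r1)/C) = asin(2/43) = 2.6659°
wrap1 = π − 2β = 174.6682°
wrap2 = π + 2β = 185.3318°

wrap1=174.67_deg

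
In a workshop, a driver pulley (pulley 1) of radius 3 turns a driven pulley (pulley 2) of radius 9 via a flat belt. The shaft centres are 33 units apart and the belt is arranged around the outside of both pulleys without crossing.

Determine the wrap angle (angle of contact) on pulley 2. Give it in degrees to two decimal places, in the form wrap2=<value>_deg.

open belt: β = asin((r2−r1)/C) = asin(6/33) = 10.4757°
wrap1 = π − 2β = 159.0486°
wrap2 = π + 2β = 200.9514°

wrap2=200.95_deg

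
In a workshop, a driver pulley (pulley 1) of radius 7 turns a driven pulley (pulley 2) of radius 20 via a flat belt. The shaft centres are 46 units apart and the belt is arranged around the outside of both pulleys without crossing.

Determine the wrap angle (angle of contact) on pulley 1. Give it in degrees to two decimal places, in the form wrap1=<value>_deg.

open belt: β = asin((r2−r1)/C) = asin(13/46) = 16.4160°
wrap1 = π − 2β = 147.1681°
wrap2 = π + 2β = 212.8319°

wrap1=147.17_deg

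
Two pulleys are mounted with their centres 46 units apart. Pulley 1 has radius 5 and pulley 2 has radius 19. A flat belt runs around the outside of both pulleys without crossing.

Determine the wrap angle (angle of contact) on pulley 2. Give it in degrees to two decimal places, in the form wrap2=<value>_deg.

open belt: β = asin((r2−r1)/C) = asin(14/46) = 17.7189°
wrap1 = π − 2β = 144.5621°
wrap2 = π + 2β = 215.4379°

wrap2=215.44_deg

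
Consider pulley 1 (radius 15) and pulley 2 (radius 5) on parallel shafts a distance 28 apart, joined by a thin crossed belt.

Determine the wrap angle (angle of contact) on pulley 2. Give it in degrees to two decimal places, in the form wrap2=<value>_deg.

wrap2=271.17_deg

crossed belt: β = asin((r1+r2)/C) = asin(20/28) = 45.5847°
wrap1 = wrap2 = π + 2β = 271.1694°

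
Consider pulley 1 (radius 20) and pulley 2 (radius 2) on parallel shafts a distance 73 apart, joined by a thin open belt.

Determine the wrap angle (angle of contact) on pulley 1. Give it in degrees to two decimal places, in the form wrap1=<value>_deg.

wrap1=208.55_deg

open belt: β = asin((r2−r1)/C) = asin(-18/73) = -14.2750°
wrap1 = π − 2β = 208.5499°
wrap2 = π + 2β = 151.4501°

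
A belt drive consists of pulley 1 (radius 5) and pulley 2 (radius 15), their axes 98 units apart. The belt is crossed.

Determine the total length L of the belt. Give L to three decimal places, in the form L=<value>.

L=262.928

crossed belt: β = asin((r1+r2)/C) = asin(20/98) = 11.7757°
wrap1 = wrap2 = π + 2β = 203.5515°
tangent length = C·cosβ = 95.9375
L = (r1+r2)·wrap + 2·C·cosβ = 20·3.5526 + 2·95.9375 = 262.9278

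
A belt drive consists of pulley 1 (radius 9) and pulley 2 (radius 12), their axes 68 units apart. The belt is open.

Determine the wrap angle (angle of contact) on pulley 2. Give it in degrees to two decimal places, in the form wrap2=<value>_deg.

wrap2=185.06_deg

open belt: β = asin((r2−r1)/C) = asin(3/68) = 2.5286°
wrap1 = π − 2β = 174.9428°
wrap2 = π + 2β = 185.0572°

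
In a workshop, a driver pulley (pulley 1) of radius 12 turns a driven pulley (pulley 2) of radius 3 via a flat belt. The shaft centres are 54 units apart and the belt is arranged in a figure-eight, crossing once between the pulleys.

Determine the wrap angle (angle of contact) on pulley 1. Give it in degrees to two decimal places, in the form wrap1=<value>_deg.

wrap1=212.26_deg

crossed belt: β = asin((r1+r2)/C) = asin(15/54) = 16.1276°
wrap1 = wrap2 = π + 2β = 212.2552°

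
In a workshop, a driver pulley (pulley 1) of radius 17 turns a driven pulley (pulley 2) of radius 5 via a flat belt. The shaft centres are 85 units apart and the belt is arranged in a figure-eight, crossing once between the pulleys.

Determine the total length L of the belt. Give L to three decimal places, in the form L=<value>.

L=244.842

crossed belt: β = asin((r1+r2)/C) = asin(22/85) = 15.0003°
wrap1 = wrap2 = π + 2β = 210.0005°
tangent length = C·cosβ = 82.1036
L = (r1+r2)·wrap + 2·C·cosβ = 22·3.6652 + 2·82.1036 = 244.8416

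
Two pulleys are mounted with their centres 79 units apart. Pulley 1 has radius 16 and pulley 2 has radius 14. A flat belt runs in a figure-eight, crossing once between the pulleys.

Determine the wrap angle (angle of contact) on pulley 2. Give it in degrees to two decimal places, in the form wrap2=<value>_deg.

crossed belt: β = asin((r1+r2)/C) = asin(30/79) = 22.3180°
wrap1 = wrap2 = π + 2β = 224.6360°

wrap2=224.64_deg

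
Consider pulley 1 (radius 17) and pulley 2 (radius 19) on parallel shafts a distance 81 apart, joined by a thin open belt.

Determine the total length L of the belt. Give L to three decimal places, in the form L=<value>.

L=275.147

open belt: β = asin((r2−r1)/C) = asin(2/81) = 1.4149°
wrap1 = π − 2β = 177.1703°
wrap2 = π + 2β = 182.8297°
tangent length = C·cosβ = 80.9753
L = r1·wrap1 + r2·wrap2 + 2·C·cosβ = 17·3.0922 + 19·3.1910 + 2·80.9753 = 275.1467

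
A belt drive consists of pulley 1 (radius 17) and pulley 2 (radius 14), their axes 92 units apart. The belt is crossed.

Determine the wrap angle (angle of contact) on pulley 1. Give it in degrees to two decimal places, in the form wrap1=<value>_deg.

crossed belt: β = asin((r1+r2)/C) = asin(31/92) = 19.6916°
wrap1 = wrap2 = π + 2β = 219.3831°

wrap1=219.38_deg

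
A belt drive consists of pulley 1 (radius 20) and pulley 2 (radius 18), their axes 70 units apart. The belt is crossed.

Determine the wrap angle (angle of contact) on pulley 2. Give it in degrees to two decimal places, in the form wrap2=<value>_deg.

crossed belt: β = asin((r1+r2)/C) = asin(38/70) = 32.8783°
wrap1 = wrap2 = π + 2β = 245.7567°

wrap2=245.76_deg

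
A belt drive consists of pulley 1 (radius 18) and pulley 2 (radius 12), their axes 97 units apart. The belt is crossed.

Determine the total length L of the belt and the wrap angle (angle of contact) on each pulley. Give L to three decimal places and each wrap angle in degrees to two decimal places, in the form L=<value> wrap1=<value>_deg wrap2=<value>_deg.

L=297.602 wrap1=216.03_deg wrap2=216.03_deg

crossed belt: β = asin((r1+r2)/C) = asin(30/97) = 18.0157°
wrap1 = wrap2 = π + 2β = 216.0315°
tangent length = C·cosβ = 92.2442
L = (r1+r2)·wrap + 2·C·cosβ = 30·3.7705 + 2·92.2442 = 297.6023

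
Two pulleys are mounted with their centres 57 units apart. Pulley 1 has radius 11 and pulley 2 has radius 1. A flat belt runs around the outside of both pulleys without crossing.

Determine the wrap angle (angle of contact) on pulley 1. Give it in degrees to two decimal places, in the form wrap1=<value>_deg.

open belt: β = asin((r2−r1)/C) = asin(-10/57) = -10.1042°
wrap1 = π − 2β = 200.2084°
wrap2 = π + 2β = 159.7916°

wrap1=200.21_deg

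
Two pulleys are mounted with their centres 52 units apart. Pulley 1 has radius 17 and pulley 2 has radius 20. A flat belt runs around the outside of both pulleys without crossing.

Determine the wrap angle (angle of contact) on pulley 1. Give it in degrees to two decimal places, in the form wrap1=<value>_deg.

wrap1=173.39_deg

open belt: β = asin((r2−r1)/C) = asin(3/52) = 3.3074°
wrap1 = π − 2β = 173.3853°
wrap2 = π + 2β = 186.6147°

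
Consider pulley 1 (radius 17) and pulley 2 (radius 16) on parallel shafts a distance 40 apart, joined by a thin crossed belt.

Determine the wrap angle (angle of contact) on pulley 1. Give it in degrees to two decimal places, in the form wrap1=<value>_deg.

crossed belt: β = asin((r1+r2)/C) = asin(33/40) = 55.5885°
wrap1 = wrap2 = π + 2β = 291.1770°

wrap1=291.18_deg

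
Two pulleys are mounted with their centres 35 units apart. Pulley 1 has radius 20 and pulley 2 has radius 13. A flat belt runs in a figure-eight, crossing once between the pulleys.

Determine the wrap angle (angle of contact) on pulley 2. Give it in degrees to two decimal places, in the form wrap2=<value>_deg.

wrap2=321.07_deg

crossed belt: β = asin((r1+r2)/C) = asin(33/35) = 70.5370°
wrap1 = wrap2 = π + 2β = 321.0741°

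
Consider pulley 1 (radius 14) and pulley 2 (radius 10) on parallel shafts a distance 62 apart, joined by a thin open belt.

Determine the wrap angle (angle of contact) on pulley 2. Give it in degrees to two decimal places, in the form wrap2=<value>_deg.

wrap2=172.60_deg

open belt: β = asin((r2−r1)/C) = asin(-4/62) = -3.6991°
wrap1 = π − 2β = 187.3981°
wrap2 = π + 2β = 172.6019°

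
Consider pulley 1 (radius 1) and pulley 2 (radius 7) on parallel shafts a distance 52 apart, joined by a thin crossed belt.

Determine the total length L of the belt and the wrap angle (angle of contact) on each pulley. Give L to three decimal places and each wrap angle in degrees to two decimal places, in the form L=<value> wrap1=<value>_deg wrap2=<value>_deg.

L=130.366 wrap1=197.70_deg wrap2=197.70_deg

crossed belt: β = asin((r1+r2)/C) = asin(8/52) = 8.8499°
wrap1 = wrap2 = π + 2β = 197.6998°
tangent length = C·cosβ = 51.3809
L = (r1+r2)·wrap + 2·C·cosβ = 8·3.4505 + 2·51.3809 = 130.3660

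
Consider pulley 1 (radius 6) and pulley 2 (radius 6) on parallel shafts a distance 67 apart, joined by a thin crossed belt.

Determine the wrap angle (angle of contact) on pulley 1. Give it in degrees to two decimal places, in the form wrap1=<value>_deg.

wrap1=200.64_deg

crossed belt: β = asin((r1+r2)/C) = asin(12/67) = 10.3176°
wrap1 = wrap2 = π + 2β = 200.6352°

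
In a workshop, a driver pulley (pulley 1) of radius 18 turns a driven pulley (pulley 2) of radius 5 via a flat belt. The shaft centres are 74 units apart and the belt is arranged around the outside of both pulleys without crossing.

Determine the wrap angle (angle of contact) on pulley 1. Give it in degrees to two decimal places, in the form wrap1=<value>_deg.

open belt: β = asin((r2−r1)/C) = asin(-13/74) = -10.1180°
wrap1 = π − 2β = 200.2360°
wrap2 = π + 2β = 159.7640°

wrap1=200.24_deg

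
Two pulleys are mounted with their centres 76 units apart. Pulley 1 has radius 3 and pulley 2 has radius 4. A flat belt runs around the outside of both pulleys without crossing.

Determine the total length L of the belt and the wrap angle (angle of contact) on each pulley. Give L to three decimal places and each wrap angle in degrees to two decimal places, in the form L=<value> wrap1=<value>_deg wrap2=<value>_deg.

open belt: β = asin((r2−r1)/C) = asin(1/76) = 0.7539°
wrap1 = π − 2β = 178.4922°
wrap2 = π + 2β = 181.5078°
tangent length = C·cosβ = 75.9934
L = r1·wrap1 + r2·wrap2 + 2·C·cosβ = 3·3.1153 + 4·3.1679 + 2·75.9934 = 174.0043

L=174.004 wrap1=178.49_deg wrap2=181.51_deg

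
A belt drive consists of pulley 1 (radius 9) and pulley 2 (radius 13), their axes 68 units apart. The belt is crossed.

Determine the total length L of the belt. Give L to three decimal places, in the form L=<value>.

crossed belt: β = asin((r1+r2)/C) = asin(22/68) = 18.8765°
wrap1 = wrap2 = π + 2β = 217.7530°
tangent length = C·cosβ = 64.3428
L = (r1+r2)·wrap + 2·C·cosβ = 22·3.8005 + 2·64.3428 = 212.2968

L=212.297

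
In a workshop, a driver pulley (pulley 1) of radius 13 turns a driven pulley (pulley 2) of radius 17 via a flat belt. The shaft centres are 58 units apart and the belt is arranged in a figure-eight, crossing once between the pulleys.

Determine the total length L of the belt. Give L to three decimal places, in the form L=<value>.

crossed belt: β = asin((r1+r2)/C) = asin(30/58) = 31.1474°
wrap1 = wrap2 = π + 2β = 242.2948°
tangent length = C·cosβ = 49.6387
L = (r1+r2)·wrap + 2·C·cosβ = 30·4.2288 + 2·49.6387 = 226.1426

L=226.143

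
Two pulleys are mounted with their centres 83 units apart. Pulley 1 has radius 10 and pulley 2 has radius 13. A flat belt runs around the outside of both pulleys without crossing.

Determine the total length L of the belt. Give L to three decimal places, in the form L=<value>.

open belt: β = asin((r2−r1)/C) = asin(3/83) = 2.0714°
wrap1 = π − 2β = 175.8572°
wrap2 = π + 2β = 184.1428°
tangent length = C·cosβ = 82.9458
L = r1·wrap1 + r2·wrap2 + 2·C·cosβ = 10·3.0693 + 13·3.2139 + 2·82.9458 = 238.3651

L=238.365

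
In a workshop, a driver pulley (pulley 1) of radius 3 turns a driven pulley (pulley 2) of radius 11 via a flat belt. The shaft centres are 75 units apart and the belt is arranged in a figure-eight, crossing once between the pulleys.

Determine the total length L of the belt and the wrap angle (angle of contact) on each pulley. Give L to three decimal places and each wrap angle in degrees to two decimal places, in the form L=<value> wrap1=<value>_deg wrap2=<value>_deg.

crossed belt: β = asin((r1+r2)/C) = asin(14/75) = 10.7583°
wrap1 = wrap2 = π + 2β = 201.5166°
tangent length = C·cosβ = 73.6817
L = (r1+r2)·wrap + 2·C·cosβ = 14·3.5171 + 2·73.6817 = 196.6033

L=196.603 wrap1=201.52_deg wrap2=201.52_deg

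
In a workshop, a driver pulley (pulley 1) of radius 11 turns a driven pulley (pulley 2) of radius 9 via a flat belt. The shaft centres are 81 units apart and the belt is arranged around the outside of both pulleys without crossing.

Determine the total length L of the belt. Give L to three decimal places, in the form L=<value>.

L=224.881

open belt: β = asin((r2−r1)/C) = asin(-2/81) = -1.4149°
wrap1 = π − 2β = 182.8297°
wrap2 = π + 2β = 177.1703°
tangent length = C·cosβ = 80.9753
L = r1·wrap1 + r2·wrap2 + 2·C·cosβ = 11·3.1910 + 9·3.0922 + 2·80.9753 = 224.8812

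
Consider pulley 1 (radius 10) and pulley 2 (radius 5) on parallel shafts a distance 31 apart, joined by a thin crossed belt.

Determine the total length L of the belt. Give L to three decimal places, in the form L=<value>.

crossed belt: β = asin((r1+r2)/C) = asin(15/31) = 28.9385°
wrap1 = wrap2 = π + 2β = 237.8771°
tangent length = C·cosβ = 27.1293
L = (r1+r2)·wrap + 2·C·cosβ = 15·4.1517 + 2·27.1293 = 116.5347

L=116.535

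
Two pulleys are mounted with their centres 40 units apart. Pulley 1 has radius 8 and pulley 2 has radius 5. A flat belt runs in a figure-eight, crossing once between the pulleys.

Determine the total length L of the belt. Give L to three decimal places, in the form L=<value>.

crossed belt: β = asin((r1+r2)/C) = asin(13/40) = 18.9656°
wrap1 = wrap2 = π + 2β = 217.9311°
tangent length = C·cosβ = 37.8286
L = (r1+r2)·wrap + 2·C·cosβ = 13·3.8036 + 2·37.8286 = 125.1041

L=125.104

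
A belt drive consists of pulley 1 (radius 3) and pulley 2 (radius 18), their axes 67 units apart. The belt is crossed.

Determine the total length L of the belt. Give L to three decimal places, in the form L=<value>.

crossed belt: β = asin((r1+r2)/C) = asin(21/67) = 18.2662°
wrap1 = wrap2 = π + 2β = 216.5325°
tangent length = C·cosβ = 63.6239
L = (r1+r2)·wrap + 2·C·cosβ = 21·3.7792 + 2·63.6239 = 206.6111

L=206.611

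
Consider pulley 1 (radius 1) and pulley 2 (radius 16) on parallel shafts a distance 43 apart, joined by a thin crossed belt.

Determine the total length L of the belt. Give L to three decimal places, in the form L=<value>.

crossed belt: β = asin((r1+r2)/C) = asin(17/43) = 23.2877°
wrap1 = wrap2 = π + 2β = 226.5755°
tangent length = C·cosβ = 39.4968
L = (r1+r2)·wrap + 2·C·cosβ = 17·3.9545 + 2·39.4968 = 146.2200

L=146.220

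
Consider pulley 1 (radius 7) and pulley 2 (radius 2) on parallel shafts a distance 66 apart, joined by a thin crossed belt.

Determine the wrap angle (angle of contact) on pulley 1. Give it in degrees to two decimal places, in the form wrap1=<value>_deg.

wrap1=195.67_deg

crossed belt: β = asin((r1+r2)/C) = asin(9/66) = 7.8375°
wrap1 = wrap2 = π + 2β = 195.6750°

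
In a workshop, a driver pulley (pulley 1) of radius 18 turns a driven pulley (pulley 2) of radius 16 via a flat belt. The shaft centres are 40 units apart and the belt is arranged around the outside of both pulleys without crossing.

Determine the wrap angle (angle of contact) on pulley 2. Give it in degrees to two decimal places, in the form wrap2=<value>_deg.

wrap2=174.27_deg

open belt: β = asin((r2−r1)/C) = asin(-2/40) = -2.8660°
wrap1 = π − 2β = 185.7320°
wrap2 = π + 2β = 174.2680°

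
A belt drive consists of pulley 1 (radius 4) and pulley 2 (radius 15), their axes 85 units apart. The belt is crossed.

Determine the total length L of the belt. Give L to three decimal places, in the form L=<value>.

crossed belt: β = asin((r1+r2)/C) = asin(19/85) = 12.9164°
wrap1 = wrap2 = π + 2β = 205.8328°
tangent length = C·cosβ = 82.8493
L = (r1+r2)·wrap + 2·C·cosβ = 19·3.5925 + 2·82.8493 = 233.9553

L=233.955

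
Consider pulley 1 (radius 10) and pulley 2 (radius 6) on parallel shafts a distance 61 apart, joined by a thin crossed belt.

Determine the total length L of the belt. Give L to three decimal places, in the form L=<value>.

crossed belt: β = asin((r1+r2)/C) = asin(16/61) = 15.2063°
wrap1 = wrap2 = π + 2β = 210.4126°
tangent length = C·cosβ = 58.8643
L = (r1+r2)·wrap + 2·C·cosβ = 16·3.6724 + 2·58.8643 = 176.4868

L=176.487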